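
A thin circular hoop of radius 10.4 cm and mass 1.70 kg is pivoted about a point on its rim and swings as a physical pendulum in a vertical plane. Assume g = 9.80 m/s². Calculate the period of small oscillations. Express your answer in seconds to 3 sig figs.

0.915 s

I_cm = mr² = 0.01839 kg·m². The pivot is at distance d = 0.104 m from the centre of mass.
By the parallel-axis theorem, I = I_cm + md² = 0.01839 + 0.01839 = 0.03677 kg·m².
T = 2π√(I/(mgd)) = 2π√(0.03677/(1.70 × 9.80 × 0.104)) = 0.915 s.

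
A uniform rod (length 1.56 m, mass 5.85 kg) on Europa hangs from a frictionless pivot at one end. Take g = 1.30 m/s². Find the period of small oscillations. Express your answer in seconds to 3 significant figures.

5.62 s

For a physical pendulum T = 2π√(I/(mgd)), with d = 0.7800 m from pivot to centre of mass.
I_cm = mL²/12 = 5.85 × 1.56²/12 = 1.186 kg·m²; I = I_cm + md² = 1.186 + 5.85 × 0.7800² = 4.746 kg·m².
T = 2π√(4.746/(5.85 × 1.30 × 0.7800)) = 5.62 s.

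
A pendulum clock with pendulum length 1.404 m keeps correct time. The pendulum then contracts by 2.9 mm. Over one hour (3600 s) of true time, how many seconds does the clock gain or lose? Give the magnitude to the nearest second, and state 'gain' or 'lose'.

gain 4 s

T ∝ √L, so T'/T = √(1.40110/1.404) = 0.998967.
In 3600 s of true time the clock registers 3600/0.998967 = 3603.7 s, so it gains 4 s.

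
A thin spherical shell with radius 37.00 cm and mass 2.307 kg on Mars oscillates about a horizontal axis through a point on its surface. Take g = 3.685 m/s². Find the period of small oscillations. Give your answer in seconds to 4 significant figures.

I_cm = (2/3)mr² = 0.21055 kg·m². The pivot is at distance d = 0.3700 m from the centre of mass.
By the parallel-axis theorem, I = I_cm + md² = 0.21055 + 0.31583 = 0.52638 kg·m².
T = 2π√(I/(mgd)) = 2π√(0.52638/(2.307 × 3.685 × 0.3700)) = 2.570 s.

2.570 s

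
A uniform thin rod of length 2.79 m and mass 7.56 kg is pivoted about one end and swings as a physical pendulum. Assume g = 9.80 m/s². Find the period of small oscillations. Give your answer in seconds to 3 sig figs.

2.74 s

For a physical pendulum T = 2π√(I/(mgd)), with d = 1.395 m from pivot to centre of mass.
I_cm = mL²/12 = 7.56 × 2.79²/12 = 4.904 kg·m²; I = I_cm + md² = 4.904 + 7.56 × 1.395² = 19.62 kg·m².
T = 2π√(19.62/(7.56 × 9.80 × 1.395)) = 2.74 s.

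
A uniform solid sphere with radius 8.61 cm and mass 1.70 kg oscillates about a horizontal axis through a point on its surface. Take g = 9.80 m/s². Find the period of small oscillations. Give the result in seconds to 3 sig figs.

0.697 s

I_cm = (2/5)mr² = 0.005041 kg·m². The pivot is at distance d = 0.0861 m from the centre of mass.
By the parallel-axis theorem, I = I_cm + md² = 0.005041 + 0.01260 = 0.01764 kg·m².
T = 2π√(I/(mgd)) = 2π√(0.01764/(1.70 × 9.80 × 0.0861)) = 0.697 s.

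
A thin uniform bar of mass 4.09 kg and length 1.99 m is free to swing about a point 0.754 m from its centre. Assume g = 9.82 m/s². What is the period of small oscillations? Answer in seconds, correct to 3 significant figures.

For a physical pendulum T = 2π√(I/(mgd)), with d = 0.7540 m from pivot to centre of mass.
I_cm = mL²/12 = 4.09 × 1.99²/12 = 1.350 kg·m²; I = I_cm + md² = 1.350 + 4.09 × 0.7540² = 3.675 kg·m².
T = 2π√(3.675/(4.09 × 9.82 × 0.7540)) = 2.19 s.

2.19 s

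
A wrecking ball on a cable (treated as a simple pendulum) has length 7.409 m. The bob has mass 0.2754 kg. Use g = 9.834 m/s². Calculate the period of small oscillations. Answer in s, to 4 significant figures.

5.454 s

T = 2π√(L/g) = 2π√(7.409/9.834) = 2π × 0.86799 = 5.454 s.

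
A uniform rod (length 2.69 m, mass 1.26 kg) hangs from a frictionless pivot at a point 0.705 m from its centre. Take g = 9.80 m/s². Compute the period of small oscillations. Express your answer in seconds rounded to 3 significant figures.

For a physical pendulum T = 2π√(I/(mgd)), with d = 0.7050 m from pivot to centre of mass.
I_cm = mL²/12 = 1.26 × 2.69²/12 = 0.7598 kg·m²; I = I_cm + md² = 0.7598 + 1.26 × 0.7050² = 1.386 kg·m².
T = 2π√(1.386/(1.26 × 9.80 × 0.7050)) = 2.51 s.

2.51 s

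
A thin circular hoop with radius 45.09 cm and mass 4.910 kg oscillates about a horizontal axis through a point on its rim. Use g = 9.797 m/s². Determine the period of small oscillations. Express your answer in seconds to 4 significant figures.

1.906 s

I_cm = mr² = 0.99826 kg·m². The pivot is at distance d = 0.4509 m from the centre of mass.
By the parallel-axis theorem, I = I_cm + md² = 0.99826 + 0.99826 = 1.9965 kg·m².
T = 2π√(I/(mgd)) = 2π√(1.9965/(4.910 × 9.797 × 0.4509)) = 1.906 s.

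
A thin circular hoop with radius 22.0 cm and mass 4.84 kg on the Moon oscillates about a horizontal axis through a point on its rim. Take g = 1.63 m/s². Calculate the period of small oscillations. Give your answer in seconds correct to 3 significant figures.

I_cm = mr² = 0.2343 kg·m². The pivot is at distance d = 0.220 m from the centre of mass.
By the parallel-axis theorem, I = I_cm + md² = 0.2343 + 0.2343 = 0.4685 kg·m².
T = 2π√(I/(mgd)) = 2π√(0.4685/(4.84 × 1.63 × 0.220)) = 3.26 s.

3.26 s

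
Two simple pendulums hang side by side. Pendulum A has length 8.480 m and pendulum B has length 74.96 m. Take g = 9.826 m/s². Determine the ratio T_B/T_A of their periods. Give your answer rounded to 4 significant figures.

2.973

T ∝ √L, so T_B/T_A = √(L_B/L_A) = √(74.96/8.480) = 2.973.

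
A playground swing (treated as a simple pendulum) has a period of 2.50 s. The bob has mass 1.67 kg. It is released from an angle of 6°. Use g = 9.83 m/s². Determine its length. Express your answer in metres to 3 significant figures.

From T = 2π√(L/g), L = gT²/(4π²) = 9.83 × 2.500²/(4π²) = 1.56 m.

1.56 m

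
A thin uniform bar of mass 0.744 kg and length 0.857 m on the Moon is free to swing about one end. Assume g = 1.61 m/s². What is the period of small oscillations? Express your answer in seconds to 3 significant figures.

3.74 s

For a physical pendulum T = 2π√(I/(mgd)), with d = 0.4285 m from pivot to centre of mass.
I_cm = mL²/12 = 0.744 × 0.857²/12 = 0.04554 kg·m²; I = I_cm + md² = 0.04554 + 0.744 × 0.4285² = 0.1821 kg·m².
T = 2π√(0.1821/(0.744 × 1.61 × 0.4285)) = 3.74 s.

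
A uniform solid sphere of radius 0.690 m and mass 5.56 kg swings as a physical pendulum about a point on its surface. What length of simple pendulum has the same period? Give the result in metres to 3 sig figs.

0.966 m

The equivalent simple-pendulum length is L_eq = I/(md), where I is about the pivot and d = 0.6900 m.
I_cm = (2/5)mR² = 1.059 kg·m², so I = I_cm + md² = 1.059 + 2.647 = 3.706 kg·m².
L_eq = 3.706/(5.56 × 0.6900) = 0.966 m.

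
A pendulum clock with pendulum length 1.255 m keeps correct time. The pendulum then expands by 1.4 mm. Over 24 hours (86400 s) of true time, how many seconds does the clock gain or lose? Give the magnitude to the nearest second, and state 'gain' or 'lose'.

T ∝ √L, so T'/T = √(1.25640/1.255) = 1.00056.
In 86400 s of true time the clock registers 86400/1.00056 = 86351.8 s, so it loses 48 s.

lose 48 s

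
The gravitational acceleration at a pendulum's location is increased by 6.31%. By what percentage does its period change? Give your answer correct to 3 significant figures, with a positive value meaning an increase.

T ∝ 1/√g, so T'/T = 1/√(1.063) = 0.9699.
Percentage change in T = (0.9699 − 1) × 100% = -3.01%.

-3.01%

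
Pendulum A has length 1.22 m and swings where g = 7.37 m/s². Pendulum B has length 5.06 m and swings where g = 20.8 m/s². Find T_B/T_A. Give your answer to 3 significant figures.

T = 2π√(L/g), so T_B/T_A = √((L_B/g_B)/(L_A/g_A)) = √((5.06/20.8)/(1.22/7.37)) = 1.21.

1.21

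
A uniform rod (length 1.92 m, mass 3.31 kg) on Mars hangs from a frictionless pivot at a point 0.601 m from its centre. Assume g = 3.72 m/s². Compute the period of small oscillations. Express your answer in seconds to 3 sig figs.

3.44 s

For a physical pendulum T = 2π√(I/(mgd)), with d = 0.6010 m from pivot to centre of mass.
I_cm = mL²/12 = 3.31 × 1.92²/12 = 1.017 kg·m²; I = I_cm + md² = 1.017 + 3.31 × 0.6010² = 2.212 kg·m².
T = 2π√(2.212/(3.31 × 3.72 × 0.6010)) = 3.44 s.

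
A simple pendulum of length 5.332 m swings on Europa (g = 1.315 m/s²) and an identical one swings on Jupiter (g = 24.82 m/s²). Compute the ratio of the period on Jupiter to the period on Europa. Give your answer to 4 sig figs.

T ∝ 1/√g, so T₂/T₁ = √(g₁/g₂) = √(1.315/24.82) = 0.2302.

0.2302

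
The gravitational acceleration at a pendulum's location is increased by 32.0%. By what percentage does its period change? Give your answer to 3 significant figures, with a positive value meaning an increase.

T ∝ 1/√g, so T'/T = 1/√(1.320) = 0.8704.
Percentage change in T = (0.8704 − 1) × 100% = -13.0%.

-13.0%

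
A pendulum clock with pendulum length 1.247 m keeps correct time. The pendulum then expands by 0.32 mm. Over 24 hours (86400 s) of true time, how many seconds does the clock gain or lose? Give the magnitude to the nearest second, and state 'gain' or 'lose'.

lose 11 s

T ∝ √L, so T'/T = √(1.24732/1.247) = 1.00013.
In 86400 s of true time the clock registers 86400/1.00013 = 86388.9 s, so it loses 11 s.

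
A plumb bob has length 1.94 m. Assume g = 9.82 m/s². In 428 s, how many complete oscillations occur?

153

T = 2π√(L/g) = 2π√(1.94/9.82) = 2.793 s.
Number of complete oscillations = ⌊428/2.793⌋ = ⌊153.3⌋ = 153.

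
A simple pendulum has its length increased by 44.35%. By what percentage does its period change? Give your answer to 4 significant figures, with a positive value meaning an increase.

T ∝ √L, so T'/T = √(1.4435) = 1.2015.
Percentage change in T = (1.2015 − 1) × 100% = 20.15%.

20.15%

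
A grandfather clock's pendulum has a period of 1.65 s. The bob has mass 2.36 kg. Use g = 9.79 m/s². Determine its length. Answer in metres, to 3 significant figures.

0.675 m

From T = 2π√(L/g), L = gT²/(4π²) = 9.79 × 1.650²/(4π²) = 0.675 m.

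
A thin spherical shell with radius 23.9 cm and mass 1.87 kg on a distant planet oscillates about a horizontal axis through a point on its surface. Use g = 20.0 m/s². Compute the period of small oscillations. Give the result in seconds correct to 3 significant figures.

I_cm = (2/3)mr² = 0.07121 kg·m². The pivot is at distance d = 0.239 m from the centre of mass.
By the parallel-axis theorem, I = I_cm + md² = 0.07121 + 0.1068 = 0.1780 kg·m².
T = 2π√(I/(mgd)) = 2π√(0.1780/(1.87 × 20.0 × 0.239)) = 0.887 s.

0.887 s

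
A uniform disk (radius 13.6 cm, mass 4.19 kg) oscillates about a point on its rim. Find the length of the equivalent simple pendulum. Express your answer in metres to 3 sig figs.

0.204 m

The equivalent simple-pendulum length is L_eq = I/(md), where I is about the pivot and d = 0.1360 m.
I_cm = ½mR² = 0.03875 kg·m², so I = I_cm + md² = 0.03875 + 0.07750 = 0.1162 kg·m².
L_eq = 0.1162/(4.19 × 0.1360) = 0.204 m.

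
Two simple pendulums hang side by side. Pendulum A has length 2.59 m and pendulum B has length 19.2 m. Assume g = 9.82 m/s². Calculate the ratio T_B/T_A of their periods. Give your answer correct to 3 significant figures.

2.72

T ∝ √L, so T_B/T_A = √(L_B/L_A) = √(19.2/2.59) = 2.72.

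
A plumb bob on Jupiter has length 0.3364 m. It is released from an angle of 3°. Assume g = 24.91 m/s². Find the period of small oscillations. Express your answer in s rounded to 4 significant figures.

T = 2π√(L/g) = 2π√(0.3364/24.91) = 2π × 0.11621 = 0.7302 s.

0.7302 s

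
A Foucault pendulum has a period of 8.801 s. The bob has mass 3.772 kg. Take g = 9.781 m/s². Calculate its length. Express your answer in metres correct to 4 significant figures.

From T = 2π√(L/g), L = gT²/(4π²) = 9.781 × 8.8010²/(4π²) = 19.19 m.

19.19 m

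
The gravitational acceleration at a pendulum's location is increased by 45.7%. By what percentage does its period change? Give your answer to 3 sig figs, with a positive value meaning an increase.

T ∝ 1/√g, so T'/T = 1/√(1.457) = 0.8285.
Percentage change in T = (0.8285 − 1) × 100% = -17.2%.

-17.2%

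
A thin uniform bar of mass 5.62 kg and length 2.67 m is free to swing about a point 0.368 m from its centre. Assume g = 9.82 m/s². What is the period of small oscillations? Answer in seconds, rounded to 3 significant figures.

2.82 s

For a physical pendulum T = 2π√(I/(mgd)), with d = 0.3680 m from pivot to centre of mass.
I_cm = mL²/12 = 5.62 × 2.67²/12 = 3.339 kg·m²; I = I_cm + md² = 3.339 + 5.62 × 0.3680² = 4.100 kg·m².
T = 2π√(4.100/(5.62 × 9.82 × 0.3680)) = 2.82 s.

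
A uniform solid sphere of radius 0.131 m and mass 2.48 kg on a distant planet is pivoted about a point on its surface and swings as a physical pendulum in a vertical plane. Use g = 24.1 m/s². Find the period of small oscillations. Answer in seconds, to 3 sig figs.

I_cm = (2/5)mr² = 0.01702 kg·m². The pivot is at distance d = 0.131 m from the centre of mass.
By the parallel-axis theorem, I = I_cm + md² = 0.01702 + 0.04256 = 0.05958 kg·m².
T = 2π√(I/(mgd)) = 2π√(0.05958/(2.48 × 24.1 × 0.131)) = 0.548 s.

0.548 s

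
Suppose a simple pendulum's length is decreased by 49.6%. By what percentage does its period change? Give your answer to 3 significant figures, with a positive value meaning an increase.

T ∝ √L, so T'/T = √(0.5040) = 0.7099.
Percentage change in T = (0.7099 − 1) × 100% = -29.0%.

-29.0%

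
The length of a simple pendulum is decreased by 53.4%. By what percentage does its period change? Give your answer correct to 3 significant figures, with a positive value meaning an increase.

T ∝ √L, so T'/T = √(0.4660) = 0.6826.
Percentage change in T = (0.6826 − 1) × 100% = -31.7%.

-31.7%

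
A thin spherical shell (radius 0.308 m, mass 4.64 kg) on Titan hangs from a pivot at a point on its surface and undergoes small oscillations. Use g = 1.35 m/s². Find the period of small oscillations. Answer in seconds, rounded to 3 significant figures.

3.87 s

I_cm = (2/3)mr² = 0.2934 kg·m². The pivot is at distance d = 0.308 m from the centre of mass.
By the parallel-axis theorem, I = I_cm + md² = 0.2934 + 0.4402 = 0.7336 kg·m².
T = 2π√(I/(mgd)) = 2π√(0.7336/(4.64 × 1.35 × 0.308)) = 3.87 s.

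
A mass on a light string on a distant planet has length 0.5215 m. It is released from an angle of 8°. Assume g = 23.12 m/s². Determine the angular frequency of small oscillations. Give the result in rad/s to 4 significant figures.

ω = √(g/L) = √(23.12/0.5215) = 6.658 rad/s.

6.658 rad/s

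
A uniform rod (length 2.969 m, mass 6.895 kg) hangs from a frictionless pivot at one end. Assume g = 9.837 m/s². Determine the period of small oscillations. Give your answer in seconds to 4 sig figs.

2.818 s

For a physical pendulum T = 2π√(I/(mgd)), with d = 1.4845 m from pivot to centre of mass.
I_cm = mL²/12 = 6.895 × 2.969²/12 = 5.0649 kg·m²; I = I_cm + md² = 5.0649 + 6.895 × 1.4845² = 20.260 kg·m².
T = 2π√(20.260/(6.895 × 9.837 × 1.4845)) = 2.818 s.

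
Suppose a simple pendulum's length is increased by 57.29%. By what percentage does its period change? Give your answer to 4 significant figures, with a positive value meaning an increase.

25.42%

T ∝ √L, so T'/T = √(1.5729) = 1.2542.
Percentage change in T = (1.2542 − 1) × 100% = 25.42%.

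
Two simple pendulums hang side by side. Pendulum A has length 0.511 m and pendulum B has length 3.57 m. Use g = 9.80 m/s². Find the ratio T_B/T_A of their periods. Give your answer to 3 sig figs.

T ∝ √L, so T_B/T_A = √(L_B/L_A) = √(3.57/0.511) = 2.64.

2.64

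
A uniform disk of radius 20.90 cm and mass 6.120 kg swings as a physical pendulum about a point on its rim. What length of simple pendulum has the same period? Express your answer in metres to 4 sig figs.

0.3135 m

The equivalent simple-pendulum length is L_eq = I/(md), where I is about the pivot and d = 0.20900 m.
I_cm = ½mR² = 0.13366 kg·m², so I = I_cm + md² = 0.13366 + 0.26733 = 0.40099 kg·m².
L_eq = 0.40099/(6.120 × 0.20900) = 0.3135 m.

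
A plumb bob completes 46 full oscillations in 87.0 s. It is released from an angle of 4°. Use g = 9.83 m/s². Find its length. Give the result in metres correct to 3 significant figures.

T = 87.0/46 = 1.891 s.
From T = 2π√(L/g), L = gT²/(4π²) = 9.83 × 1.891²/(4π²) = 0.891 m.

0.891 m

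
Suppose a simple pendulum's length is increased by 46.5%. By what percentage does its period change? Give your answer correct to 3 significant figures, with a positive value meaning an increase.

21.0%

T ∝ √L, so T'/T = √(1.465) = 1.210.
Percentage change in T = (1.210 − 1) × 100% = 21.0%.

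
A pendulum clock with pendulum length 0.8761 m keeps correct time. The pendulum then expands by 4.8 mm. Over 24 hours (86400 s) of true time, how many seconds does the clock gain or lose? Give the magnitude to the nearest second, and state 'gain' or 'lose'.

lose 236 s

T ∝ √L, so T'/T = √(0.88090/0.8761) = 1.00274.
In 86400 s of true time the clock registers 86400/1.00274 = 86164.3 s, so it loses 236 s.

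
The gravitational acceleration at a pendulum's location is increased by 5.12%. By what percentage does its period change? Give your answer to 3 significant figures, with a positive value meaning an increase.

T ∝ 1/√g, so T'/T = 1/√(1.051) = 0.9753.
Percentage change in T = (0.9753 − 1) × 100% = -2.47%.

-2.47%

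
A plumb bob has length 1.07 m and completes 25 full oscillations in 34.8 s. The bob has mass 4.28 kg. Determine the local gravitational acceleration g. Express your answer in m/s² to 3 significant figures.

T = 34.8/25 = 1.392 s.
From T = 2π√(L/g), g = 4π²L/T² = 4π² × 1.07/1.392² = 21.8 m/s².

21.8 m/s²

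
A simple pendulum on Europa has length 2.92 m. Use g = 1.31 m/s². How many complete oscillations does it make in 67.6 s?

T = 2π√(L/g) = 2π√(2.92/1.31) = 9.381 s.
Number of complete oscillations = ⌊67.6/9.381⌋ = ⌊7.206⌋ = 7.

7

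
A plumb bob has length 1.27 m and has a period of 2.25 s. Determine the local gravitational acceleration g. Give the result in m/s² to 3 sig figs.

From T = 2π√(L/g), g = 4π²L/T² = 4π² × 1.27/2.250² = 9.90 m/s².

9.90 m/s²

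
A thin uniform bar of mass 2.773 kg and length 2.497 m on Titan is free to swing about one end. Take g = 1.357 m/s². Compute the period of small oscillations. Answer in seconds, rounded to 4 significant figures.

For a physical pendulum T = 2π√(I/(mgd)), with d = 1.2485 m from pivot to centre of mass.
I_cm = mL²/12 = 2.773 × 2.497²/12 = 1.4408 kg·m²; I = I_cm + md² = 1.4408 + 2.773 × 1.2485² = 5.7632 kg·m².
T = 2π√(5.7632/(2.773 × 1.357 × 1.2485)) = 6.959 s.

6.959 s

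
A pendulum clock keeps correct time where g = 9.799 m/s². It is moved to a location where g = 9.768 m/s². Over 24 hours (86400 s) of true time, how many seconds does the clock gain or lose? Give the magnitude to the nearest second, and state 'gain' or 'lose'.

lose 137 s

The clock's period scales as T ∝ 1/√g, so T'/T = √(9.799/9.768) = 1.00159.
In 86400 s of true time the clock registers 86400/1.00159 = 86263.2 s, so it loses 137 s.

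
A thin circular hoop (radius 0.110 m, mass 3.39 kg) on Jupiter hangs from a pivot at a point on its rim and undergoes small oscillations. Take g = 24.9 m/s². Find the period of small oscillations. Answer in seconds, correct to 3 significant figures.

I_cm = mr² = 0.04102 kg·m². The pivot is at distance d = 0.110 m from the centre of mass.
By the parallel-axis theorem, I = I_cm + md² = 0.04102 + 0.04102 = 0.08204 kg·m².
T = 2π√(I/(mgd)) = 2π√(0.08204/(3.39 × 24.9 × 0.110)) = 0.591 s.

0.591 s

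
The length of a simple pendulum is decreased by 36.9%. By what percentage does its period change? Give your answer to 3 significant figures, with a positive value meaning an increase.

-20.6%

T ∝ √L, so T'/T = √(0.6310) = 0.7944.
Percentage change in T = (0.7944 − 1) × 100% = -20.6%.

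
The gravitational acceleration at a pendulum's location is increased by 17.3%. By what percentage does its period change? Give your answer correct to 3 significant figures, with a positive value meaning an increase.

T ∝ 1/√g, so T'/T = 1/√(1.173) = 0.9233.
Percentage change in T = (0.9233 − 1) × 100% = -7.67%.

-7.67%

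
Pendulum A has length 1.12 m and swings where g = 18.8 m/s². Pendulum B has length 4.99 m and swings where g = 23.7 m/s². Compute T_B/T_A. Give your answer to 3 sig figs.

1.88

T = 2π√(L/g), so T_B/T_A = √((L_B/g_B)/(L_A/g_A)) = √((4.99/23.7)/(1.12/18.8)) = 1.88.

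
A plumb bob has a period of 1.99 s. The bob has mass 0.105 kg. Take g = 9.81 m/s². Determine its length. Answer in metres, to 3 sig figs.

0.984 m

From T = 2π√(L/g), L = gT²/(4π²) = 9.81 × 1.990²/(4π²) = 0.984 m.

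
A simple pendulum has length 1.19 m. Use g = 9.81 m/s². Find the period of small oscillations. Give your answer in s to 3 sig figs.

2.19 s

T = 2π√(L/g) = 2π√(1.19/9.81) = 2π × 0.3483 = 2.19 s.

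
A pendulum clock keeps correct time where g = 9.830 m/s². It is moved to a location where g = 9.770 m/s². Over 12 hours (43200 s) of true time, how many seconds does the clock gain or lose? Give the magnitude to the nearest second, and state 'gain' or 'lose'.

The clock's period scales as T ∝ 1/√g, so T'/T = √(9.830/9.770) = 1.00307.
In 43200 s of true time the clock registers 43200/1.00307 = 43068.0 s, so it loses 132 s.

lose 132 s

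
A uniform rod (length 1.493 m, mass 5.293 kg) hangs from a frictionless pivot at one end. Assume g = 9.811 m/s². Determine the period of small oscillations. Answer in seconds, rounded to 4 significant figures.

For a physical pendulum T = 2π√(I/(mgd)), with d = 0.74650 m from pivot to centre of mass.
I_cm = mL²/12 = 5.293 × 1.493²/12 = 0.98320 kg·m²; I = I_cm + md² = 0.98320 + 5.293 × 0.74650² = 3.9328 kg·m².
T = 2π√(3.9328/(5.293 × 9.811 × 0.74650)) = 2.001 s.

2.001 s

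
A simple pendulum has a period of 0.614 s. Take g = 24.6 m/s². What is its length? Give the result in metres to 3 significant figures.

From T = 2π√(L/g), L = gT²/(4π²) = 24.6 × 0.6140²/(4π²) = 0.235 m.

0.235 m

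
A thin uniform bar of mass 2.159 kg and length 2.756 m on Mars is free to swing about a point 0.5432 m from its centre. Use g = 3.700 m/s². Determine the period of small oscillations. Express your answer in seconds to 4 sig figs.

For a physical pendulum T = 2π√(I/(mgd)), with d = 0.54320 m from pivot to centre of mass.
I_cm = mL²/12 = 2.159 × 2.756²/12 = 1.3666 kg·m²; I = I_cm + md² = 1.3666 + 2.159 × 0.54320² = 2.0036 kg·m².
T = 2π√(2.0036/(2.159 × 3.700 × 0.54320)) = 4.270 s.

4.270 s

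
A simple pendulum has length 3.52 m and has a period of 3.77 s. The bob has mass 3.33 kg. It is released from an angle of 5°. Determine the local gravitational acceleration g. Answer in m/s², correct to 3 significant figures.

From T = 2π√(L/g), g = 4π²L/T² = 4π² × 3.52/3.770² = 9.78 m/s².

9.78 m/s²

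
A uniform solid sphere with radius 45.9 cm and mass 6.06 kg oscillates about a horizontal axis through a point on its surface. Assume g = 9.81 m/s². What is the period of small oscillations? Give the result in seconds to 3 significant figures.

I_cm = (2/5)mr² = 0.5107 kg·m². The pivot is at distance d = 0.459 m from the centre of mass.
By the parallel-axis theorem, I = I_cm + md² = 0.5107 + 1.277 = 1.787 kg·m².
T = 2π√(I/(mgd)) = 2π√(1.787/(6.06 × 9.81 × 0.459)) = 1.61 s.

1.61 s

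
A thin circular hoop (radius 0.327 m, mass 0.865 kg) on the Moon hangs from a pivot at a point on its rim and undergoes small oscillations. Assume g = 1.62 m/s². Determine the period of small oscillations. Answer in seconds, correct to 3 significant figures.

3.99 s

I_cm = mr² = 0.09249 kg·m². The pivot is at distance d = 0.327 m from the centre of mass.
By the parallel-axis theorem, I = I_cm + md² = 0.09249 + 0.09249 = 0.1850 kg·m².
T = 2π√(I/(mgd)) = 2π√(0.1850/(0.865 × 1.62 × 0.327)) = 3.99 s.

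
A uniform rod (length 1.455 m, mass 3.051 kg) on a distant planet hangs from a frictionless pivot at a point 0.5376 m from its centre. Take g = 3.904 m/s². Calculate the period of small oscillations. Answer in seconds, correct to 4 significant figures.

For a physical pendulum T = 2π√(I/(mgd)), with d = 0.53760 m from pivot to centre of mass.
I_cm = mL²/12 = 3.051 × 1.455²/12 = 0.53825 kg·m²; I = I_cm + md² = 0.53825 + 3.051 × 0.53760² = 1.4200 kg·m².
T = 2π√(1.4200/(3.051 × 3.904 × 0.53760)) = 2.959 s.

2.959 s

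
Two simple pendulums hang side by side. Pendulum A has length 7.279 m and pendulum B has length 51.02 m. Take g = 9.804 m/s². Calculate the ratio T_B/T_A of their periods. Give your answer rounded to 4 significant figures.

2.647

T ∝ √L, so T_B/T_A = √(L_B/L_A) = √(51.02/7.279) = 2.647.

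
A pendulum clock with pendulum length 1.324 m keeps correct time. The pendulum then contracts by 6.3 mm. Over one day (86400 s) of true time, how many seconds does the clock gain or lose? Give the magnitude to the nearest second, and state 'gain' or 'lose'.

T ∝ √L, so T'/T = √(1.31770/1.324) = 0.997618.
In 86400 s of true time the clock registers 86400/0.997618 = 86606.3 s, so it gains 206 s.

gain 206 s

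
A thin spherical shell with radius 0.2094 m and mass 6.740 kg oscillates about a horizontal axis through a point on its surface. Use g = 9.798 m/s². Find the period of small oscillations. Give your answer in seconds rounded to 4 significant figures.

1.186 s

I_cm = (2/3)mr² = 0.19703 kg·m². The pivot is at distance d = 0.2094 m from the centre of mass.
By the parallel-axis theorem, I = I_cm + md² = 0.19703 + 0.29554 = 0.49256 kg·m².
T = 2π√(I/(mgd)) = 2π√(0.49256/(6.740 × 9.798 × 0.2094)) = 1.186 s.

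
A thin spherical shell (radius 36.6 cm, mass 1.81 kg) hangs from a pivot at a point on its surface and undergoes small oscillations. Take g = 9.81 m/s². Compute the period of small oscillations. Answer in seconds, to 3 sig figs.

1.57 s

I_cm = (2/3)mr² = 0.1616 kg·m². The pivot is at distance d = 0.366 m from the centre of mass.
By the parallel-axis theorem, I = I_cm + md² = 0.1616 + 0.2425 = 0.4041 kg·m².
T = 2π√(I/(mgd)) = 2π√(0.4041/(1.81 × 9.81 × 0.366)) = 1.57 s.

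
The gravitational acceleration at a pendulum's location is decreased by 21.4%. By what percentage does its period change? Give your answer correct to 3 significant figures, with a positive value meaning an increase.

T ∝ 1/√g, so T'/T = 1/√(0.7860) = 1.128.
Percentage change in T = (1.128 − 1) × 100% = 12.8%.

12.8%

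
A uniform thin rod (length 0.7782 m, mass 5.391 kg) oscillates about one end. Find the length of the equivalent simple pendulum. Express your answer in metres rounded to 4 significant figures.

The equivalent simple-pendulum length is L_eq = I/(md), where I is about the pivot and d = 0.38910 m.
I_cm = (1/12)mL² = 0.27206 kg·m², so I = I_cm + md² = 0.27206 + 0.81619 = 1.0883 kg·m².
L_eq = 1.0883/(5.391 × 0.38910) = 0.5188 m.

0.5188 m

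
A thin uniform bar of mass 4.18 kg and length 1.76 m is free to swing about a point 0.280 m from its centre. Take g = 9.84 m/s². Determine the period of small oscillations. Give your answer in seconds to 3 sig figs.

2.20 s

For a physical pendulum T = 2π√(I/(mgd)), with d = 0.2800 m from pivot to centre of mass.
I_cm = mL²/12 = 4.18 × 1.76²/12 = 1.079 kg·m²; I = I_cm + md² = 1.079 + 4.18 × 0.2800² = 1.407 kg·m².
T = 2π√(1.407/(4.18 × 9.84 × 0.2800)) = 2.20 s.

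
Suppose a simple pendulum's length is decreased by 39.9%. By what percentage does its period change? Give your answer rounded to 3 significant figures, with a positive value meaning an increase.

-22.5%

T ∝ √L, so T'/T = √(0.6010) = 0.7752.
Percentage change in T = (0.7752 − 1) × 100% = -22.5%.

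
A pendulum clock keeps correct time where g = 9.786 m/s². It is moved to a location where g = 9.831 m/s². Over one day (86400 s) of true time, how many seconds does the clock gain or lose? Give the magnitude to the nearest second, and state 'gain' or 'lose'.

gain 198 s

The clock's period scales as T ∝ 1/√g, so T'/T = √(9.786/9.831) = 0.997709.
In 86400 s of true time the clock registers 86400/0.997709 = 86598.4 s, so it gains 198 s.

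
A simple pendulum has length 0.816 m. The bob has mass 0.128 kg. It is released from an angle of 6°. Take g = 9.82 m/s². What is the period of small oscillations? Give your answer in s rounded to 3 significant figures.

T = 2π√(L/g) = 2π√(0.816/9.82) = 2π × 0.2883 = 1.81 s.

1.81 s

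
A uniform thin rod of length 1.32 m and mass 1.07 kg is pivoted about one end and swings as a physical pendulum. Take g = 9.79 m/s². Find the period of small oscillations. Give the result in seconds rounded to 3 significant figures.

For a physical pendulum T = 2π√(I/(mgd)), with d = 0.6600 m from pivot to centre of mass.
I_cm = mL²/12 = 1.07 × 1.32²/12 = 0.1554 kg·m²; I = I_cm + md² = 0.1554 + 1.07 × 0.6600² = 0.6215 kg·m².
T = 2π√(0.6215/(1.07 × 9.79 × 0.6600)) = 1.88 s.

1.88 s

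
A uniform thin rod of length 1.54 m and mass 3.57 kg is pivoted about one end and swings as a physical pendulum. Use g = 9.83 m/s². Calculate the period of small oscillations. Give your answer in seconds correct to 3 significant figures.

2.03 s

For a physical pendulum T = 2π√(I/(mgd)), with d = 0.7700 m from pivot to centre of mass.
I_cm = mL²/12 = 3.57 × 1.54²/12 = 0.7056 kg·m²; I = I_cm + md² = 0.7056 + 3.57 × 0.7700² = 2.822 kg·m².
T = 2π√(2.822/(3.57 × 9.83 × 0.7700)) = 2.03 s.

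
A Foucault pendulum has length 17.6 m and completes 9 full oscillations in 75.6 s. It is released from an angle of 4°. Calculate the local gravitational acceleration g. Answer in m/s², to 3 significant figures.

9.85 m/s²

T = 75.6/9 = 8.400 s.
From T = 2π√(L/g), g = 4π²L/T² = 4π² × 17.6/8.400² = 9.85 m/s².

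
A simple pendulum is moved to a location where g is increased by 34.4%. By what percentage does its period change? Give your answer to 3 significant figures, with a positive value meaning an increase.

-13.7%

T ∝ 1/√g, so T'/T = 1/√(1.344) = 0.8626.
Percentage change in T = (0.8626 − 1) × 100% = -13.7%.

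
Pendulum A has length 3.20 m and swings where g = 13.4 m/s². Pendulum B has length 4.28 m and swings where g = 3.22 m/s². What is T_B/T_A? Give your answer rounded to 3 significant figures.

T = 2π√(L/g), so T_B/T_A = √((L_B/g_B)/(L_A/g_A)) = √((4.28/3.22)/(3.20/13.4)) = 2.36.

2.36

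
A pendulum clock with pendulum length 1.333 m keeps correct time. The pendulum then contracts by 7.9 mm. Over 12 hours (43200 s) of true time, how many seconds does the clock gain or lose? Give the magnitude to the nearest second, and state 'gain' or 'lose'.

T ∝ √L, so T'/T = √(1.32510/1.333) = 0.997032.
In 43200 s of true time the clock registers 43200/0.997032 = 43328.6 s, so it gains 129 s.

gain 129 s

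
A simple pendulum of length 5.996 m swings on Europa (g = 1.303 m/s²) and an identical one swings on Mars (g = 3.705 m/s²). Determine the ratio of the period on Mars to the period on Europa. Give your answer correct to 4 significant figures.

T ∝ 1/√g, so T₂/T₁ = √(g₁/g₂) = √(1.303/3.705) = 0.5930.

0.5930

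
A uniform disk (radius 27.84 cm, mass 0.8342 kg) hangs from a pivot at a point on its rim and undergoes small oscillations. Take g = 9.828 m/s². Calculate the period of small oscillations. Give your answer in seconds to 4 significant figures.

1.295 s

I_cm = ½mr² = 0.032328 kg·m². The pivot is at distance d = 0.2784 m from the centre of mass.
By the parallel-axis theorem, I = I_cm + md² = 0.032328 + 0.064656 = 0.096984 kg·m².
T = 2π√(I/(mgd)) = 2π√(0.096984/(0.8342 × 9.828 × 0.2784)) = 1.295 s.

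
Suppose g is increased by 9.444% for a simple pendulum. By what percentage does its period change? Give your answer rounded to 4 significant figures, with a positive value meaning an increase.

-4.412%

T ∝ 1/√g, so T'/T = 1/√(1.0944) = 0.95588.
Percentage change in T = (0.95588 − 1) × 100% = -4.412%.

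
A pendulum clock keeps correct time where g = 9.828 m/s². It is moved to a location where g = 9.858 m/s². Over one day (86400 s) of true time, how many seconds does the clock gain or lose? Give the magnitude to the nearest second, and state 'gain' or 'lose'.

gain 132 s

The clock's period scales as T ∝ 1/√g, so T'/T = √(9.828/9.858) = 0.998477.
In 86400 s of true time the clock registers 86400/0.998477 = 86531.8 s, so it gains 132 s.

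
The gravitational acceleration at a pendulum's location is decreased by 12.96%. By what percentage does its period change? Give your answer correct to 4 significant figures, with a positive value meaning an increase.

7.187%

T ∝ 1/√g, so T'/T = 1/√(0.87040) = 1.0719.
Percentage change in T = (1.0719 − 1) × 100% = 7.187%.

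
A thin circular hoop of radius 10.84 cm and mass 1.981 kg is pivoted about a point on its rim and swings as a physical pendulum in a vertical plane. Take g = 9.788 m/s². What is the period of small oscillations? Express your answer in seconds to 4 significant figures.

0.9351 s

I_cm = mr² = 0.023278 kg·m². The pivot is at distance d = 0.1084 m from the centre of mass.
By the parallel-axis theorem, I = I_cm + md² = 0.023278 + 0.023278 = 0.046556 kg·m².
T = 2π√(I/(mgd)) = 2π√(0.046556/(1.981 × 9.788 × 0.1084)) = 0.9351 s.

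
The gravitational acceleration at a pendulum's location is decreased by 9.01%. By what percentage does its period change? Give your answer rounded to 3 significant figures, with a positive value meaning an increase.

T ∝ 1/√g, so T'/T = 1/√(0.9099) = 1.048.
Percentage change in T = (1.048 − 1) × 100% = 4.83%.

4.83%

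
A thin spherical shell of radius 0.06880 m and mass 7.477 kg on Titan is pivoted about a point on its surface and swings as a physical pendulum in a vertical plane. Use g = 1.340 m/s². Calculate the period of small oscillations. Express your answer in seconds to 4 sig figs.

I_cm = (2/3)mr² = 0.023595 kg·m². The pivot is at distance d = 0.06880 m from the centre of mass.
By the parallel-axis theorem, I = I_cm + md² = 0.023595 + 0.035392 = 0.058987 kg·m².
T = 2π√(I/(mgd)) = 2π√(0.058987/(7.477 × 1.340 × 0.06880)) = 1.838 s.

1.838 s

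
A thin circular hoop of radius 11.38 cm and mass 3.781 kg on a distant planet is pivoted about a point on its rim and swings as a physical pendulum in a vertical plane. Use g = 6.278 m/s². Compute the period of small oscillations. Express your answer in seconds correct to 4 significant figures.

I_cm = mr² = 0.048966 kg·m². The pivot is at distance d = 0.1138 m from the centre of mass.
By the parallel-axis theorem, I = I_cm + md² = 0.048966 + 0.048966 = 0.097931 kg·m².
T = 2π√(I/(mgd)) = 2π√(0.097931/(3.781 × 6.278 × 0.1138)) = 1.196 s.

1.196 s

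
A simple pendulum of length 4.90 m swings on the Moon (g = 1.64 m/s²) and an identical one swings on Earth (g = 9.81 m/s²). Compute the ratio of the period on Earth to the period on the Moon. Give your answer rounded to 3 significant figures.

0.409

T ∝ 1/√g, so T₂/T₁ = √(g₁/g₂) = √(1.64/9.81) = 0.409.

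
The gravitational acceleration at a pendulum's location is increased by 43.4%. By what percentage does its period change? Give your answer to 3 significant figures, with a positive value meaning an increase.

T ∝ 1/√g, so T'/T = 1/√(1.434) = 0.8351.
Percentage change in T = (0.8351 − 1) × 100% = -16.5%.

-16.5%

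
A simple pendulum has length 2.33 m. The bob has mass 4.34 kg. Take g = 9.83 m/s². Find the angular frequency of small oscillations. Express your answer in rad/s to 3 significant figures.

ω = √(g/L) = √(9.83/2.33) = 2.05 rad/s.

2.05 rad/s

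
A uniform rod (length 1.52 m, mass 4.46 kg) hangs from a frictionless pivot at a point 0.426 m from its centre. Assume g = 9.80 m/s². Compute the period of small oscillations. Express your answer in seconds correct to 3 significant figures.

1.88 s

For a physical pendulum T = 2π√(I/(mgd)), with d = 0.4260 m from pivot to centre of mass.
I_cm = mL²/12 = 4.46 × 1.52²/12 = 0.8587 kg·m²; I = I_cm + md² = 0.8587 + 4.46 × 0.4260² = 1.668 kg·m².
T = 2π√(1.668/(4.46 × 9.80 × 0.4260)) = 1.88 s.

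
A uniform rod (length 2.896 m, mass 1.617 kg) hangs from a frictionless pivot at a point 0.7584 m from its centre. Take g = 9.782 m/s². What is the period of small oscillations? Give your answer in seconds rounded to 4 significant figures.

For a physical pendulum T = 2π√(I/(mgd)), with d = 0.75840 m from pivot to centre of mass.
I_cm = mL²/12 = 1.617 × 2.896²/12 = 1.1301 kg·m²; I = I_cm + md² = 1.1301 + 1.617 × 0.75840² = 2.0602 kg·m².
T = 2π√(2.0602/(1.617 × 9.782 × 0.75840)) = 2.604 s.

2.604 s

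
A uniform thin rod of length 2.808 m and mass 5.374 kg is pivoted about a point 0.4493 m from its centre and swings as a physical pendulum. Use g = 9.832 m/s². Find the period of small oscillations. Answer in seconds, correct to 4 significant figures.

2.771 s

For a physical pendulum T = 2π√(I/(mgd)), with d = 0.44930 m from pivot to centre of mass.
I_cm = mL²/12 = 5.374 × 2.808²/12 = 3.5311 kg·m²; I = I_cm + md² = 3.5311 + 5.374 × 0.44930² = 4.6160 kg·m².
T = 2π√(4.6160/(5.374 × 9.832 × 0.44930)) = 2.771 s.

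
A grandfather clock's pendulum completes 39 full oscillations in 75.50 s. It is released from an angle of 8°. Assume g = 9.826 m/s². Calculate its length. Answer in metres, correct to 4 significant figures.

0.9328 m

T = 75.50/39 = 1.9359 s.
From T = 2π√(L/g), L = gT²/(4π²) = 9.826 × 1.9359²/(4π²) = 0.9328 m.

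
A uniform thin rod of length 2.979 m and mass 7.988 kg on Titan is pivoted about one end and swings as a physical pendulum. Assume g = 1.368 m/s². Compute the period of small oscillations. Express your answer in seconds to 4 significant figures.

7.571 s

For a physical pendulum T = 2π√(I/(mgd)), with d = 1.4895 m from pivot to centre of mass.
I_cm = mL²/12 = 7.988 × 2.979²/12 = 5.9074 kg·m²; I = I_cm + md² = 5.9074 + 7.988 × 1.4895² = 23.630 kg·m².
T = 2π√(23.630/(7.988 × 1.368 × 1.4895)) = 7.571 s.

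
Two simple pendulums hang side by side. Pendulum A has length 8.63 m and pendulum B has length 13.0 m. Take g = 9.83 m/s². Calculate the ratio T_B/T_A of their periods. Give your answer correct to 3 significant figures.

1.23

T ∝ √L, so T_B/T_A = √(L_B/L_A) = √(13.0/8.63) = 1.23.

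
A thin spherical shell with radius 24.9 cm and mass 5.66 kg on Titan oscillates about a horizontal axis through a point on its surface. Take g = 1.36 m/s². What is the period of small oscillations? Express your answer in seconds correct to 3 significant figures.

3.47 s

I_cm = (2/3)mr² = 0.2340 kg·m². The pivot is at distance d = 0.249 m from the centre of mass.
By the parallel-axis theorem, I = I_cm + md² = 0.2340 + 0.3509 = 0.5849 kg·m².
T = 2π√(I/(mgd)) = 2π√(0.5849/(5.66 × 1.36 × 0.249)) = 3.47 s.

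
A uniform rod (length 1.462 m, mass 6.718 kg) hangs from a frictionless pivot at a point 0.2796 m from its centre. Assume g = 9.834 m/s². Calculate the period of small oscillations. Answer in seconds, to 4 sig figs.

1.918 s

For a physical pendulum T = 2π√(I/(mgd)), with d = 0.27960 m from pivot to centre of mass.
I_cm = mL²/12 = 6.718 × 1.462²/12 = 1.1966 kg·m²; I = I_cm + md² = 1.1966 + 6.718 × 0.27960² = 1.7218 kg·m².
T = 2π√(1.7218/(6.718 × 9.834 × 0.27960)) = 1.918 s.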